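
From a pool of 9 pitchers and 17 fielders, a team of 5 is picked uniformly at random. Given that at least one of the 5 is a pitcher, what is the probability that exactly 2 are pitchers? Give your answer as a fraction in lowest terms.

Work in counts. Selections with at least one pitcher: C(26,5) − C(17,5) = 65780 − 6188 = 59592.
Of those, selections where exactly 2 are pitchers: C(9,2)·C(17,3) = 36·680 = 24480.
Conditional probability = 24480/59592 = 1020/2483.

1020/2483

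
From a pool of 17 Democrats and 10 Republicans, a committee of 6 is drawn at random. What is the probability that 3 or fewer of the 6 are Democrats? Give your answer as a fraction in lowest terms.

19109/49335

Total selections: C(27,6) = 296010.
Count the complement (more than 3 Democrats): C(17,4)·C(10,2) + C(17,5)·C(10,1) + C(17,6)·C(10,0) = 107100 + 61880 + 12376 = 181356.
Probability = 1 − 181356/296010 = 114654/296010 = 19109/49335.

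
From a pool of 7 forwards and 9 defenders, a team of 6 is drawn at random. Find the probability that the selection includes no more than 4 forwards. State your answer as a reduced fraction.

Total selections: C(16,6) = 8008.
Favorable selections (no more than 4 forwards): C(7,0)·C(9,6) + C(7,1)·C(9,5) + C(7,2)·C(9,4) + C(7,3)·C(9,3) + C(7,4)·C(9,2) = 84 + 882 + 2646 + 2940 + 1260 = 7812.
Probability = 7812/8008 = 279/286.

279/286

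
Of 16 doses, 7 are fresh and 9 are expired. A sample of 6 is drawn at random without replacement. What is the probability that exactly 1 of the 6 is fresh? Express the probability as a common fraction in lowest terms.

The sample space is all 6-subsets of the 16: C(16,6) = 8008.
Selections with exactly 1 fresh: choose 1 of the 7 fresh and 5 of the 9 expired, C(7,1)·C(9,5) = 7·126 = 882.
Probability = 882/8008 = 63/572.

63/572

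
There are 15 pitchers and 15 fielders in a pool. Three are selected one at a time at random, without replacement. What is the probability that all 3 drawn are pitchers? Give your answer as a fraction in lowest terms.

Multiply the conditional probabilities at each draw: 15/30 · 14/29 · 13/28 = 2730/24360 = 13/116.

13/116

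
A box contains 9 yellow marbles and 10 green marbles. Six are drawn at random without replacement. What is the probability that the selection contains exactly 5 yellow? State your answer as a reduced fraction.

15/323

There are C(19,6) = 27132 ways to choose 6 from 19.
Selections with exactly 5 yellow: choose 5 of the 9 yellow and 1 of the 10 green, C(9,5)·C(10,1) = 126·10 = 1260.
Probability = 1260/27132 = 15/323.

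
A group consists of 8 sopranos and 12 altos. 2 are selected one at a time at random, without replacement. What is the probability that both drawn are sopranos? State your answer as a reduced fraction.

14/95

Multiply the conditional probabilities at each draw: 8/20 · 7/19 = 56/380 = 14/95.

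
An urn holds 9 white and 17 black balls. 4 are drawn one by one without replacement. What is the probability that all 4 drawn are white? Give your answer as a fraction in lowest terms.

63/7475

Multiply the conditional probabilities at each draw: 9/26 · 8/25 · 7/24 · 6/23 = 3024/358800 = 63/7475.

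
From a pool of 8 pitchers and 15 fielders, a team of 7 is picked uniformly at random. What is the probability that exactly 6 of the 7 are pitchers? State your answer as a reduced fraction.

140/81719

The sample space is all 7-subsets of the 23: C(23,7) = 245157.
Selections with exactly 6 pitchers: choose 6 of the 8 pitchers and 1 of the 15 fielders, C(8,6)·C(15,1) = 28·15 = 420.
Probability = 420/245157 = 140/81719.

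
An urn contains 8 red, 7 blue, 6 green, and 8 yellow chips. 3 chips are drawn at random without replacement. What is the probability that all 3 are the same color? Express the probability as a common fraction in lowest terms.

167/3654

There are C(29,3) = 3654 ways to draw 3 chips.
All same color: C(8,3) + C(7,3) + C(6,3) + C(8,3) = 56 + 35 + 20 + 56 = 167.
Probability = 167/3654.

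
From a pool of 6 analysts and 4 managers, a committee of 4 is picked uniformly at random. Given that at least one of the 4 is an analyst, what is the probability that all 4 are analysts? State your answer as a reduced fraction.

15/209

Work in counts. Selections with at least one analyst: C(10,4) − C(4,4) = 210 − 1 = 209.
Of those, selections where all 4 are analysts: C(6,4) = 15.
Conditional probability = 15/209.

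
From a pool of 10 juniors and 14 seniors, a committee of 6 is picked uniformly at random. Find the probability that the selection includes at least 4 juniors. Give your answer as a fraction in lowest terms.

816/4807

Total selections: C(24,6) = 134596.
Favorable selections (at least 4 juniors): C(10,4)·C(14,2) + C(10,5)·C(14,1) + C(10,6)·C(14,0) = 19110 + 3528 + 210 = 22848.
Probability = 22848/134596 = 816/4807.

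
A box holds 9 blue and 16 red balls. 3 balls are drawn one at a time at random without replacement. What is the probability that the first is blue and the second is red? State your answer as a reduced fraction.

6/25

Multiply the conditional probabilities at each draw: 9/25 · 16/24 = 144/600 = 6/25.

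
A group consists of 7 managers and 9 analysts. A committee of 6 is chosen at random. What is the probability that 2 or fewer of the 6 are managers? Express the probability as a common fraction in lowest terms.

129/286

There are C(16,6) = 8008 ways to choose the 6.
Favorable selections (2 or fewer managers): C(7,0)·C(9,6) + C(7,1)·C(9,5) + C(7,2)·C(9,4) = 84 + 882 + 2646 = 3612.
Probability = 3612/8008 = 129/286.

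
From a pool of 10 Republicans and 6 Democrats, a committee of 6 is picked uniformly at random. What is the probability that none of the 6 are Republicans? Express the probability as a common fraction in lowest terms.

1/8008

There are C(16,6) = 8008 possible selections.
Selections with no Republicans (all Democrats): C(6,6) = 1.
Probability = 1/8008.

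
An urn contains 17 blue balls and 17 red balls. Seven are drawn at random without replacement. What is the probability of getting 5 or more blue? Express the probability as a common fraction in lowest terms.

There are C(34,7) = 5379616 ways to choose the 7.
Favorable selections (5 or more blue): C(17,5)·C(17,2) + C(17,6)·C(17,1) + C(17,7)·C(17,0) = 841568 + 210392 + 19448 = 1071408.
Probability = 1071408/5379616 = 3939/19778.

3939/19778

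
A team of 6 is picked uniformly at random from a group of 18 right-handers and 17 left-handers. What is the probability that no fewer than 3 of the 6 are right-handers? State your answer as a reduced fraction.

477/682

There are C(35,6) = 1623160 ways to choose the 6.
Favorable selections (no fewer than 3 right-handers): C(18,3)·C(17,3) + C(18,4)·C(17,2) + C(18,5)·C(17,1) + C(18,6)·C(17,0) = 554880 + 416160 + 145656 + 18564 = 1135260.
Probability = 1135260/1623160 = 477/682.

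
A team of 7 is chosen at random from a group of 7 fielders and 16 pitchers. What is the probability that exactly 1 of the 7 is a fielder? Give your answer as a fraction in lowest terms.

The sample space is all 7-subsets of the 23: C(23,7) = 245157.
Selections with exactly 1 fielder: choose 1 of the 7 fielders and 6 of the 16 pitchers, C(7,1)·C(16,6) = 7·8008 = 56056.
Probability = 56056/245157 = 5096/22287.

5096/22287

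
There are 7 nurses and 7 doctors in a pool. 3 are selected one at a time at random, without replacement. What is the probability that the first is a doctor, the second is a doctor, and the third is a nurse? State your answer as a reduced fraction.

Multiply the conditional probabilities at each draw: 7/14 · 6/13 · 7/12 = 294/2184 = 7/52.

7/52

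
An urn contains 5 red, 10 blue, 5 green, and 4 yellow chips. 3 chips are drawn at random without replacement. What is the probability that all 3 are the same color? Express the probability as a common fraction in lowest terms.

18/253

There are C(24,3) = 2024 ways to draw 3 chips.
All same color: C(5,3) + C(10,3) + C(5,3) + C(4,3) = 10 + 120 + 10 + 4 = 144.
Probability = 144/2024 = 18/253.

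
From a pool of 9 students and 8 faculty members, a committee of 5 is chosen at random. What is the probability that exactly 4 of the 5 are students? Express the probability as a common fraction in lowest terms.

36/221

There are C(17,5) = 6188 ways to choose 5 from 17.
Selections with exactly 4 students: choose 4 of the 9 students and 1 of the 8 faculty members, C(9,4)·C(8,1) = 126·8 = 1008.
Probability = 1008/6188 = 36/221.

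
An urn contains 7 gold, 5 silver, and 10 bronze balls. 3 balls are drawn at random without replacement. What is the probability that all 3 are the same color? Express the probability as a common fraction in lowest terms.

3/28

There are C(22,3) = 1540 ways to draw 3 balls.
All same color: C(7,3) + C(5,3) + C(10,3) = 35 + 10 + 120 = 165.
Probability = 165/1540 = 3/28.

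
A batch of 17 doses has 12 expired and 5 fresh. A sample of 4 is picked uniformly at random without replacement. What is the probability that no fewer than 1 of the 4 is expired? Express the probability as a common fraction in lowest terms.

475/476

There are C(17,4) = 2380 ways to choose the 4.
The complement is all 4 are fresh: C(5,4) = 5.
Probability = 1 − 5/2380 = 2375/2380 = 475/476.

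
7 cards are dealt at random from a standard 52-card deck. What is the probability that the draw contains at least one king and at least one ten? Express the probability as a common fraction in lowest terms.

3105873/16723070

There are C(52,7) = 133784560 possible draws.
By inclusion-exclusion on the complements, draws missing all kings or all tens: C(48,7) + C(48,7) − C(44,7) = 73629072 + 73629072 − 38320568 = 108937576.
So draws with at least one of each: 133784560 − 108937576 = 24846984, probability 24846984/133784560 = 3105873/16723070.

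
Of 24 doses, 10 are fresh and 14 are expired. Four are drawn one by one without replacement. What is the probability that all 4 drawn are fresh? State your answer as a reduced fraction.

5/253

Multiply the conditional probabilities at each draw: 10/24 · 9/23 · 8/22 · 7/21 = 5040/255024 = 5/253.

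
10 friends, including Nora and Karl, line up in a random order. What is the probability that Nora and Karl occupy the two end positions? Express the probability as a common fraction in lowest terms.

There are 10! = 3628800 arrangements.
Place Nora and Karl at the ends in 2 ways, arrange the remaining 8 in 8! = 40320 ways: 2·40320 = 80640.
Probability = 80640/3628800 = 1/45.

1/45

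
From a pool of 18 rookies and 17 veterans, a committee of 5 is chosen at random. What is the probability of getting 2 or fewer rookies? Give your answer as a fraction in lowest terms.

There are C(35,5) = 324632 ways to choose the 5.
Favorable selections (2 or fewer rookies): C(18,0)·C(17,5) + C(18,1)·C(17,4) + C(18,2)·C(17,3) = 6188 + 42840 + 104040 = 153068.
Probability = 153068/324632 = 2251/4774.

2251/4774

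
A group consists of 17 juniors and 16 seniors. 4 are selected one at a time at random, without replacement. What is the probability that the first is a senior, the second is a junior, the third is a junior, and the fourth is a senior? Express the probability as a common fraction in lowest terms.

Multiply the conditional probabilities at each draw: 16/33 · 17/32 · 16/31 · 15/30 = 65280/982080 = 68/1023.

68/1023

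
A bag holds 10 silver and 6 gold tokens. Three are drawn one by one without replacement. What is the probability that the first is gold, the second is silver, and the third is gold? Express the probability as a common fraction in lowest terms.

Multiply the conditional probabilities at each draw: 6/16 · 10/15 · 5/14 = 300/3360 = 5/56.

5/56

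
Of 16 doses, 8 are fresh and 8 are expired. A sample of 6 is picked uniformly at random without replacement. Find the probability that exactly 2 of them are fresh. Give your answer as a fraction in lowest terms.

35/143

The sample space is all 6-subsets of the 16: C(16,6) = 8008.
Selections with exactly 2 fresh: choose 2 of the 8 fresh and 4 of the 8 expired, C(8,2)·C(8,4) = 28·70 = 1960.
Probability = 1960/8008 = 35/143.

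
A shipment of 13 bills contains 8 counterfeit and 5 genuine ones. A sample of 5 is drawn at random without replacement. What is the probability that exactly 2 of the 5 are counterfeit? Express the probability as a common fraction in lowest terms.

280/1287

There are C(13,5) = 1287 ways to choose 5 from 13.
Selections with exactly 2 counterfeit: choose 2 of the 8 counterfeit and 3 of the 5 genuine, C(8,2)·C(5,3) = 28·10 = 280.
Probability = 280/1287.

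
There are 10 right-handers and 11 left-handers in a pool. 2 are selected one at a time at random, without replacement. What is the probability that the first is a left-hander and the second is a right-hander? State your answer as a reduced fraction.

11/42

Multiply the conditional probabilities at each draw: 11/21 · 10/20 = 110/420 = 11/42.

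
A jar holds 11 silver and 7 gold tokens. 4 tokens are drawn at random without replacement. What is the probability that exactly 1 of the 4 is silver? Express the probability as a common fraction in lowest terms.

Total number of selections: C(18,4) = 3060.
Selections with exactly 1 silver: choose 1 of the 11 silver and 3 of the 7 gold, C(11,1)·C(7,3) = 11·35 = 385.
Probability = 385/3060 = 77/612.

77/612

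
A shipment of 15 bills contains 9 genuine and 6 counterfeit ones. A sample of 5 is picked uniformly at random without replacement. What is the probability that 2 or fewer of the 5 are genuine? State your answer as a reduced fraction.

41/143

There are C(15,5) = 3003 ways to choose the 5.
Favorable selections (2 or fewer genuine): C(9,0)·C(6,5) + C(9,1)·C(6,4) + C(9,2)·C(6,3) = 6 + 135 + 720 = 861.
Probability = 861/3003 = 41/143.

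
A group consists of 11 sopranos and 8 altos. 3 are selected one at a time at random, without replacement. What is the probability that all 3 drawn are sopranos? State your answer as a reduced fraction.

Multiply the conditional probabilities at each draw: 11/19 · 10/18 · 9/17 = 990/5814 = 55/323.

55/323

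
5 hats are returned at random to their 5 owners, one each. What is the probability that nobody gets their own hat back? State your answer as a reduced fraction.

There are 5! = 120 assignments.
By inclusion-exclusion, assignments with no fixed points: C(5,0)·5! − C(5,1)·4! + C(5,2)·3! − C(5,3)·2! + C(5,4)·1! − C(5,5)·0! = 44.
Probability = 44/120 = 11/30.

11/30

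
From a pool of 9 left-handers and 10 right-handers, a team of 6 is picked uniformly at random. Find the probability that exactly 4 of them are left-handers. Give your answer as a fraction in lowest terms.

135/646

Total number of selections: C(19,6) = 27132.
Selections with exactly 4 left-handers: choose 4 of the 9 left-handers and 2 of the 10 right-handers, C(9,4)·C(10,2) = 126·45 = 5670.
Probability = 5670/27132 = 135/646.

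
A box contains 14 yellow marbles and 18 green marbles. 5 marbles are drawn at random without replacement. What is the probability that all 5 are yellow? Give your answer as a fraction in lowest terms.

143/14384

There are C(32,5) = 201376 possible selections.
Selections with all yellow: C(14,5) = 2002.
Probability = 2002/201376 = 143/14384.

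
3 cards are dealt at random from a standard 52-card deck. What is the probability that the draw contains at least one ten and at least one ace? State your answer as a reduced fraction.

There are C(52,3) = 22100 possible draws.
By inclusion-exclusion on the complements, draws missing all tens or all aces: C(48,3) + C(48,3) − C(44,3) = 17296 + 17296 − 13244 = 21348.
So draws with at least one of each: 22100 − 21348 = 752, probability 752/22100 = 188/5525.

188/5525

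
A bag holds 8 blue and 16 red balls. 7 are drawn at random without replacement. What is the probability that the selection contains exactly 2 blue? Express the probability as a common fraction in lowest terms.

5096/14421

Total number of selections: C(24,7) = 346104.
Selections with exactly 2 blue: choose 2 of the 8 blue and 5 of the 16 red, C(8,2)·C(16,5) = 28·4368 = 122304.
Probability = 122304/346104 = 5096/14421.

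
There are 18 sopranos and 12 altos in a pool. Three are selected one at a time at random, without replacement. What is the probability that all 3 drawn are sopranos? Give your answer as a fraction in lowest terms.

Multiply the conditional probabilities at each draw: 18/30 · 17/29 · 16/28 = 4896/24360 = 204/1015.

204/1015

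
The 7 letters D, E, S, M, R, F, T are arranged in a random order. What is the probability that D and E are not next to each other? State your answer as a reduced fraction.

5/7

There are 7! = 5040 arrangements.
Arrangements with D and E adjacent: 2·6! = 1440.
So not adjacent: 5040 − 1440 = 3600, probability 3600/5040 = 5/7.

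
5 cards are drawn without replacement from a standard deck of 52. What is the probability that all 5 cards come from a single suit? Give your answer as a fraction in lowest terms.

33/16660

There are C(52,5) = 2598960 possible 5-card hands.
Hands of one suit: 4 suits × C(13,5) = 4·1287 = 5148.
Probability = 5148/2598960 = 33/16660.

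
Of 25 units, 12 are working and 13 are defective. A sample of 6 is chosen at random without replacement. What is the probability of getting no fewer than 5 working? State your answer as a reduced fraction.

Total selections: C(25,6) = 177100.
Favorable selections (no fewer than 5 working): C(12,5)·C(13,1) + C(12,6)·C(13,0) = 10296 + 924 = 11220.
Probability = 11220/177100 = 51/805.

51/805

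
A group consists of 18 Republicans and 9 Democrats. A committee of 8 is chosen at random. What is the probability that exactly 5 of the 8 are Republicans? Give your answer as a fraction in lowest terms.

26656/82225

Total number of selections: C(27,8) = 2220075.
Selections with exactly 5 Republicans: choose 5 of the 18 Republicans and 3 of the 9 Democrats, C(18,5)·C(9,3) = 8568·84 = 719712.
Probability = 719712/2220075 = 26656/82225.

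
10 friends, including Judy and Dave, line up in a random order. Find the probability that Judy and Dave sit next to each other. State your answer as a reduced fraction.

1/5

There are 10! = 3628800 arrangements.
Treat Judy and Dave as a block: 9! arrangements of the blocks × 2 orders within the block = 2·362880 = 725760.
Probability = 725760/3628800 = 1/5.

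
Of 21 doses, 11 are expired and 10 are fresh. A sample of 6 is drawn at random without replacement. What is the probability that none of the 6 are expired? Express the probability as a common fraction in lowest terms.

There are C(21,6) = 54264 possible selections.
Selections with no expired (all fresh): C(10,6) = 210.
Probability = 210/54264 = 5/1292.

5/1292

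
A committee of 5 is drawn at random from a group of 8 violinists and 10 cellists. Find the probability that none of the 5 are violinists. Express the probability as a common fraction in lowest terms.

1/34

There are C(18,5) = 8568 possible selections.
Selections with no violinists (all cellists): C(10,5) = 252.
Probability = 252/8568 = 1/34.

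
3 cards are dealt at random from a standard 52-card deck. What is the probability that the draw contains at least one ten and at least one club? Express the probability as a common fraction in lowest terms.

There are C(52,3) = 22100 possible draws.
By inclusion-exclusion on the complements, draws missing all tens or all clubs: C(48,3) + C(39,3) − C(36,3) = 17296 + 9139 − 7140 = 19295.
So draws with at least one of each: 22100 − 19295 = 2805, probability 2805/22100 = 33/260.

33/260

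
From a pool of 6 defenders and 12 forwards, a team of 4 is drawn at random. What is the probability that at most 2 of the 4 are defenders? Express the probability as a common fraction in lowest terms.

There are C(18,4) = 3060 ways to choose the 4.
Count the complement (more than 2 defenders): C(6,3)·C(12,1) + C(6,4)·C(12,0) = 240 + 15 = 255.
Probability = 1 − 255/3060 = 2805/3060 = 11/12.

11/12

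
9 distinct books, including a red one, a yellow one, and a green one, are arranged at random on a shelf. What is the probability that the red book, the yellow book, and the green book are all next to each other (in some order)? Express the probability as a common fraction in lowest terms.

There are 9! = 362880 arrangements.
Treat the three as one block: 7! placements × 3! orders within the block = 5040·6 = 30240.
Probability = 30240/362880 = 1/12.

1/12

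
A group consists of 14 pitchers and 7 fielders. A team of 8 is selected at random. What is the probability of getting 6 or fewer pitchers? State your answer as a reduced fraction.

There are C(21,8) = 203490 ways to choose the 8.
Count the complement (more than 6 pitchers): C(14,7)·C(7,1) + C(14,8)·C(7,0) = 24024 + 3003 = 27027.
Probability = 1 − 27027/203490 = 176463/203490 = 2801/3230.

2801/3230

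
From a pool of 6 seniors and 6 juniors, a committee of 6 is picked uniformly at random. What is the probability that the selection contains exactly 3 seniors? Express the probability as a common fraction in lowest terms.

Total number of selections: C(12,6) = 924.
Selections with exactly 3 seniors: choose 3 of the 6 seniors and 3 of the 6 juniors, C(6,3)·C(6,3) = 20·20 = 400.
Probability = 400/924 = 100/231.

100/231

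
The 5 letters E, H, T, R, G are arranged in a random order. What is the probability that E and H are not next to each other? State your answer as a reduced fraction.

There are 5! = 120 arrangements.
Arrangements with E and H adjacent: 2·4! = 48.
So not adjacent: 120 − 48 = 72, probability 72/120 = 3/5.

3/5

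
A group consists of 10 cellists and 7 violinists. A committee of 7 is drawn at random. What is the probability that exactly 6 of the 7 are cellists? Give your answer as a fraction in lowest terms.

735/9724

There are C(17,7) = 19448 ways to choose 7 from 17.
Selections with exactly 6 cellists: choose 6 of the 10 cellists and 1 of the 7 violinists, C(10,6)·C(7,1) = 210·7 = 1470.
Probability = 1470/19448 = 735/9724.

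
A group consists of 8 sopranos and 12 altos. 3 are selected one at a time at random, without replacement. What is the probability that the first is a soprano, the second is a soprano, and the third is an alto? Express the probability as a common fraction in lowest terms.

28/285

Multiply the conditional probabilities at each draw: 8/20 · 7/19 · 12/18 = 672/6840 = 28/285.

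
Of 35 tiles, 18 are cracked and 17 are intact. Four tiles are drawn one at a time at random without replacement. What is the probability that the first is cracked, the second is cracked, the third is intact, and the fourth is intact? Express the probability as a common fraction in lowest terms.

Multiply the conditional probabilities at each draw: 18/35 · 17/34 · 17/33 · 16/32 = 83232/1256640 = 51/770.

51/770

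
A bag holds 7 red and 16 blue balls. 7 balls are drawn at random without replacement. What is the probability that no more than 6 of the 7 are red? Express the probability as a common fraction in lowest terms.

245156/245157

There are C(23,7) = 245157 ways to choose the 7.
The complement is exactly 7 red: C(7,7)·C(16,0) = 1.
Probability = 1 − 1/245157 = 245156/245157.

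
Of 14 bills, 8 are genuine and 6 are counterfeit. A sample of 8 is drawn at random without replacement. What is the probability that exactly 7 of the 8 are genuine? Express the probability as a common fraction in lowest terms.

The sample space is all 8-subsets of the 14: C(14,8) = 3003.
Selections with exactly 7 genuine: choose 7 of the 8 genuine and 1 of the 6 counterfeit, C(8,7)·C(6,1) = 8·6 = 48.
Probability = 48/3003 = 16/1001.

16/1001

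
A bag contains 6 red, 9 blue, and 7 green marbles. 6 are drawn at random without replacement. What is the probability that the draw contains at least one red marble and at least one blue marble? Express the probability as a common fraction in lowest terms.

There are C(22,6) = 74613 possible draws.
By inclusion-exclusion on the complements, draws missing all red or all blue: C(16,6) + C(13,6) − C(7,6) = 8008 + 1716 − 7 = 9717.
So draws with at least one of each: 74613 − 9717 = 64896, probability 64896/74613 = 21632/24871.

21632/24871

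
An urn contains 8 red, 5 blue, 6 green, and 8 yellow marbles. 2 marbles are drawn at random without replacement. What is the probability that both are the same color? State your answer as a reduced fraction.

3/13

There are C(27,2) = 351 ways to draw 2 marbles.
All same color: C(8,2) + C(5,2) + C(6,2) + C(8,2) = 28 + 10 + 15 + 28 = 81.
Probability = 81/351 = 3/13.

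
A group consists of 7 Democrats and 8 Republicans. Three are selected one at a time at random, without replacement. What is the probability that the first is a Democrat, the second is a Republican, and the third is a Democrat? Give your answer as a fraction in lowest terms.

8/65

Multiply the conditional probabilities at each draw: 7/15 · 8/14 · 6/13 = 336/2730 = 8/65.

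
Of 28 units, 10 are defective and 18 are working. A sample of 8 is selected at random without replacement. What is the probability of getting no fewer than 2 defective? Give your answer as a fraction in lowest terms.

3353/3795

There are C(28,8) = 3108105 ways to choose the 8.
Count the complement (fewer than 2 defective): C(10,0)·C(18,8) + C(10,1)·C(18,7) = 43758 + 318240 = 361998.
Probability = 1 − 361998/3108105 = 2746107/3108105 = 3353/3795.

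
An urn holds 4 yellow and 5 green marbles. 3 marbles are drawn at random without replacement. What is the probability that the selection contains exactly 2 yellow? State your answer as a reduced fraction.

5/14

There are C(9,3) = 84 ways to choose 3 from 9.
Selections with exactly 2 yellow: choose 2 of the 4 yellow and 1 of the 5 green, C(4,2)·C(5,1) = 6·5 = 30.
Probability = 30/84 = 5/14.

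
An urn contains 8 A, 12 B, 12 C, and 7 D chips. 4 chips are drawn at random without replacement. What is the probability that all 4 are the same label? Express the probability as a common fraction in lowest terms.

There are C(39,4) = 82251 ways to draw 4 chips.
All same label: C(8,4) + C(12,4) + C(12,4) + C(7,4) = 70 + 495 + 495 + 35 = 1095.
Probability = 1095/82251 = 365/27417.

365/27417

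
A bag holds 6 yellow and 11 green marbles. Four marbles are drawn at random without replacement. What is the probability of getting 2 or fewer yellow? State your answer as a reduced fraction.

There are C(17,4) = 2380 ways to choose the 4.
Favorable selections (2 or fewer yellow): C(6,0)·C(11,4) + C(6,1)·C(11,3) + C(6,2)·C(11,2) = 330 + 990 + 825 = 2145.
Probability = 2145/2380 = 429/476.

429/476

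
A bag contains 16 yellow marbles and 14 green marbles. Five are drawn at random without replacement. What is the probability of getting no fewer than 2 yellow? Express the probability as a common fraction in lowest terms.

76/87

There are C(30,5) = 142506 ways to choose the 5.
Count the complement (fewer than 2 yellow): C(16,0)·C(14,5) + C(16,1)·C(14,4) = 2002 + 16016 = 18018.
Probability = 1 − 18018/142506 = 124488/142506 = 76/87.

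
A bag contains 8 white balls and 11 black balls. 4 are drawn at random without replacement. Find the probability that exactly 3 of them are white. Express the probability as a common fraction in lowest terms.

154/969

Total number of selections: C(19,4) = 3876.
Selections with exactly 3 white: choose 3 of the 8 white and 1 of the 11 black, C(8,3)·C(11,1) = 56·11 = 616.
Probability = 616/3876 = 154/969.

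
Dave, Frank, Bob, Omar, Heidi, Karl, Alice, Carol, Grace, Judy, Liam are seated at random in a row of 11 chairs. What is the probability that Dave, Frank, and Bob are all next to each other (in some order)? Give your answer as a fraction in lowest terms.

3/55

There are 11! = 39916800 arrangements.
Treat the three as one block: 9! placements × 3! orders within the block = 362880·6 = 2177280.
Probability = 2177280/39916800 = 3/55.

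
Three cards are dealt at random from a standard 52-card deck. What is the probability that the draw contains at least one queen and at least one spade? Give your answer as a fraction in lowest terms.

33/260

There are C(52,3) = 22100 possible draws.
By inclusion-exclusion on the complements, draws missing all queens or all spades: C(48,3) + C(39,3) − C(36,3) = 17296 + 9139 − 7140 = 19295.
So draws with at least one of each: 22100 − 19295 = 2805, probability 2805/22100 = 33/260.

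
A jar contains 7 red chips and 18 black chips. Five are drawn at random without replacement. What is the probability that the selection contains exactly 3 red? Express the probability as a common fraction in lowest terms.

Total number of selections: C(25,5) = 53130.
Selections with exactly 3 red: choose 3 of the 7 red and 2 of the 18 black, C(7,3)·C(18,2) = 35·153 = 5355.
Probability = 5355/53130 = 51/506.

51/506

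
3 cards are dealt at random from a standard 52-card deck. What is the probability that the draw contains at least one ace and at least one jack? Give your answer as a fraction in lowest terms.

There are C(52,3) = 22100 possible draws.
By inclusion-exclusion on the complements, draws missing all aces or all jacks: C(48,3) + C(48,3) − C(44,3) = 17296 + 17296 − 13244 = 21348.
So draws with at least one of each: 22100 − 21348 = 752, probability 752/22100 = 188/5525.

188/5525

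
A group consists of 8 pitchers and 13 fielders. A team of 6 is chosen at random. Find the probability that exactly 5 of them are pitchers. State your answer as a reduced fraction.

13/969

The sample space is all 6-subsets of the 21: C(21,6) = 54264.
Selections with exactly 5 pitchers: choose 5 of the 8 pitchers and 1 of the 13 fielders, C(8,5)·C(13,1) = 56·13 = 728.
Probability = 728/54264 = 13/969.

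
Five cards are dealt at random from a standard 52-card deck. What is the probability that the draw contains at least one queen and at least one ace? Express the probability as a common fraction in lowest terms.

6509/64974

There are C(52,5) = 2598960 possible draws.
By inclusion-exclusion on the complements, draws missing all queens or all aces: C(48,5) + C(48,5) − C(44,5) = 1712304 + 1712304 − 1086008 = 2338600.
So draws with at least one of each: 2598960 − 2338600 = 260360, probability 260360/2598960 = 6509/64974.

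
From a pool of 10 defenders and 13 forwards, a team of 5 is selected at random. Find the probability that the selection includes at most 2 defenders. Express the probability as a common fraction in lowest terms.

1937/3059

There are C(23,5) = 33649 ways to choose the 5.
Favorable selections (at most 2 defenders): C(10,0)·C(13,5) + C(10,1)·C(13,4) + C(10,2)·C(13,3) = 1287 + 7150 + 12870 = 21307.
Probability = 21307/33649 = 1937/3059.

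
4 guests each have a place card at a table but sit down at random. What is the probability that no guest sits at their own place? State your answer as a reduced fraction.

There are 4! = 24 seatings.
By inclusion-exclusion, seatings with no fixed points: C(4,0)·4! − C(4,1)·3! + C(4,2)·2! − C(4,3)·1! + C(4,4)·0! = 9.
Probability = 9/24 = 3/8.

3/8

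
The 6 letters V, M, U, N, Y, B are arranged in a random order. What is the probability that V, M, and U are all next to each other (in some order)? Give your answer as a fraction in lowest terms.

1/5

There are 6! = 720 arrangements.
Treat the three as one block: 4! placements × 3! orders within the block = 24·6 = 144.
Probability = 144/720 = 1/5.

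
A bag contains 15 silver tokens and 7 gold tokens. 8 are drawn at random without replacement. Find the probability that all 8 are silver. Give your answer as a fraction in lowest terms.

13/646

There are C(22,8) = 319770 possible selections.
Selections with all silver: C(15,8) = 6435.
Probability = 6435/319770 = 13/646.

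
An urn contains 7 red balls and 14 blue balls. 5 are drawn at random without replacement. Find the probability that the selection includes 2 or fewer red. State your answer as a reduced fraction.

There are C(21,5) = 20349 ways to choose the 5.
Favorable selections (2 or fewer red): C(7,0)·C(14,5) + C(7,1)·C(14,4) + C(7,2)·C(14,3) = 2002 + 7007 + 7644 = 16653.
Probability = 16653/20349 = 793/969.

793/969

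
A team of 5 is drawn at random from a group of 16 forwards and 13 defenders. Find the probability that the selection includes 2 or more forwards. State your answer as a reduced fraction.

8156/9135

There are C(29,5) = 118755 ways to choose the 5.
Count the complement (fewer than 2 forwards): C(16,0)·C(13,5) + C(16,1)·C(13,4) = 1287 + 11440 = 12727.
Probability = 1 − 12727/118755 = 106028/118755 = 8156/9135.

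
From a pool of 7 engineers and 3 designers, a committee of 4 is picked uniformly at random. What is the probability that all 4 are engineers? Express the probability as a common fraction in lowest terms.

There are C(10,4) = 210 possible selections.
Selections with all engineers: C(7,4) = 35.
Probability = 35/210 = 1/6.

1/6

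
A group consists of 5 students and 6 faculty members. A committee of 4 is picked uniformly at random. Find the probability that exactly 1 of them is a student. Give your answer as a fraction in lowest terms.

The sample space is all 4-subsets of the 11: C(11,4) = 330.
Selections with exactly 1 student: choose 1 of the 5 students and 3 of the 6 faculty members, C(5,1)·C(6,3) = 5·20 = 100.
Probability = 100/330 = 10/33.

10/33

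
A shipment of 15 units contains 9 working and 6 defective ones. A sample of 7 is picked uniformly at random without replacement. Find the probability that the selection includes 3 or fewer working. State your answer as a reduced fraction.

3/13

There are C(15,7) = 6435 ways to choose the 7.
Favorable selections (3 or fewer working): C(9,1)·C(6,6) + C(9,2)·C(6,5) + C(9,3)·C(6,4) = 9 + 216 + 1260 = 1485.
Probability = 1485/6435 = 3/13.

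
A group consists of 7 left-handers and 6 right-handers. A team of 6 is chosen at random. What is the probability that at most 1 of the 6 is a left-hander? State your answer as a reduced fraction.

There are C(13,6) = 1716 ways to choose the 6.
Favorable selections (at most 1 left-hander): C(7,0)·C(6,6) + C(7,1)·C(6,5) = 1 + 42 = 43.
Probability = 43/1716.

43/1716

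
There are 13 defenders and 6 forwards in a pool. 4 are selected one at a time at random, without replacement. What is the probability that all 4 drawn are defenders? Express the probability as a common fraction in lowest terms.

Multiply the conditional probabilities at each draw: 13/19 · 12/18 · 11/17 · 10/16 = 17160/93024 = 715/3876.

715/3876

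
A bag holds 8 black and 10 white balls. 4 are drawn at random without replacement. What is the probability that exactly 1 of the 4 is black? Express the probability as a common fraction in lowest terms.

16/51

Total number of selections: C(18,4) = 3060.
Selections with exactly 1 black: choose 1 of the 8 black and 3 of the 10 white, C(8,1)·C(10,3) = 8·120 = 960.
Probability = 960/3060 = 16/51.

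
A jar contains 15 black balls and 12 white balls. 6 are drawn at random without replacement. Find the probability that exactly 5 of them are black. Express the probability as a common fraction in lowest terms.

The sample space is all 6-subsets of the 27: C(27,6) = 296010.
Selections with exactly 5 black: choose 5 of the 15 black and 1 of the 12 white, C(15,5)·C(12,1) = 3003·12 = 36036.
Probability = 36036/296010 = 14/115.

14/115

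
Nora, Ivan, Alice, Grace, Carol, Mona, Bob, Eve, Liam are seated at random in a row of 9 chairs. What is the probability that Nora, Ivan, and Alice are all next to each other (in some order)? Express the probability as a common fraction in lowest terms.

There are 9! = 362880 arrangements.
Treat the three as one block: 7! placements × 3! orders within the block = 5040·6 = 30240.
Probability = 30240/362880 = 1/12.

1/12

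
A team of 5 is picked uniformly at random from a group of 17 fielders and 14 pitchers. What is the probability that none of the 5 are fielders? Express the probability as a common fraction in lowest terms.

286/24273

There are C(31,5) = 169911 possible selections.
Selections with no fielders (all pitchers): C(14,5) = 2002.
Probability = 2002/169911 = 286/24273.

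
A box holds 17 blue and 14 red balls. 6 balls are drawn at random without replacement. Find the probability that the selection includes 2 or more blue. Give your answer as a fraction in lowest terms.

There are C(31,6) = 736281 ways to choose the 6.
Favorable selections (2 or more blue): C(17,2)·C(14,4) + C(17,3)·C(14,3) + C(17,4)·C(14,2) + C(17,5)·C(14,1) + C(17,6)·C(14,0) = 136136 + 247520 + 216580 + 86632 + 12376 = 699244.
Probability = 699244/736281 = 7684/8091.

7684/8091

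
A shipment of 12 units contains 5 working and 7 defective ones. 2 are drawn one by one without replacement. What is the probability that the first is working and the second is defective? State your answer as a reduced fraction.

35/132

Multiply the conditional probabilities at each draw: 5/12 · 7/11 = 35/132.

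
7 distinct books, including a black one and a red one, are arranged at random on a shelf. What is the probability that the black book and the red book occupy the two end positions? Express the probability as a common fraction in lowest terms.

1/21

There are 7! = 5040 arrangements.
Place the black book and the red book at the ends in 2 ways, arrange the remaining 5 in 5! = 120 ways: 2·120 = 240.
Probability = 240/5040 = 1/21.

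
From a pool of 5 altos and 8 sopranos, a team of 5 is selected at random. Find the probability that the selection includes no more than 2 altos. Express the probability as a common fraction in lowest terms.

322/429

There are C(13,5) = 1287 ways to choose the 5.
Favorable selections (no more than 2 altos): C(5,0)·C(8,5) + C(5,1)·C(8,4) + C(5,2)·C(8,3) = 56 + 350 + 560 = 966.
Probability = 966/1287 = 322/429.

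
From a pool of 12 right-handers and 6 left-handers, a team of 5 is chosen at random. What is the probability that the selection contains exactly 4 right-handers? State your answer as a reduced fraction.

Total number of selections: C(18,5) = 8568.
Selections with exactly 4 right-handers: choose 4 of the 12 right-handers and 1 of the 6 left-handers, C(12,4)·C(6,1) = 495·6 = 2970.
Probability = 2970/8568 = 165/476.

165/476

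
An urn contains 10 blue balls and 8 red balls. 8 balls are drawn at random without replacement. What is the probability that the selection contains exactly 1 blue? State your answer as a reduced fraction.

40/21879

The sample space is all 8-subsets of the 18: C(18,8) = 43758.
Selections with exactly 1 blue: choose 1 of the 10 blue and 7 of the 8 red, C(10,1)·C(8,7) = 10·8 = 80.
Probability = 80/43758 = 40/21879.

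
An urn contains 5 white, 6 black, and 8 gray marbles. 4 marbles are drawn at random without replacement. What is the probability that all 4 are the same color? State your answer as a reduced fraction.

15/646

There are C(19,4) = 3876 ways to draw 4 marbles.
All same color: C(5,4) + C(6,4) + C(8,4) = 5 + 15 + 70 = 90.
Probability = 90/3876 = 15/646.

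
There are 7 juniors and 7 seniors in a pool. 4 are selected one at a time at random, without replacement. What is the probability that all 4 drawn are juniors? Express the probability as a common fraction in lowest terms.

Multiply the conditional probabilities at each draw: 7/14 · 6/13 · 5/12 · 4/11 = 840/24024 = 5/143.

5/143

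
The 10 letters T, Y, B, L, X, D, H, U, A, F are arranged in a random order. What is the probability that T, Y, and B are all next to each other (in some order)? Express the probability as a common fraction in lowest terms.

There are 10! = 3628800 arrangements.
Treat the three as one block: 8! placements × 3! orders within the block = 40320·6 = 241920.
Probability = 241920/3628800 = 1/15.

1/15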